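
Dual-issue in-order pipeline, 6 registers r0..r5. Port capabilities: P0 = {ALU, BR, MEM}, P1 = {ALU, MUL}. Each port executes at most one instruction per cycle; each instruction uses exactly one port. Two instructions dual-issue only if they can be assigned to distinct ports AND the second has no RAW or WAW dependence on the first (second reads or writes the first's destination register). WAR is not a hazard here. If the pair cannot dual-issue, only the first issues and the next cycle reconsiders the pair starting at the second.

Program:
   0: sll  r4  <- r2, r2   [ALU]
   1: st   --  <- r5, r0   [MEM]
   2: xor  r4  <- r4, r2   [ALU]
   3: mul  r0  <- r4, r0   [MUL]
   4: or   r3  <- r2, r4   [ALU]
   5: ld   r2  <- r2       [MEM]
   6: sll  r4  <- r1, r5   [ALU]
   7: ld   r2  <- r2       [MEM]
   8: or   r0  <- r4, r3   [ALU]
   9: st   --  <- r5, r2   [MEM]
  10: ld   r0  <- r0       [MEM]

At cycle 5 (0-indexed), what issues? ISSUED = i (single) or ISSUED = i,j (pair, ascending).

ISSUED = 9

  cy0 -> i0,i1 (sll.ALU;st.MEM) 2-wide
  cy1 -> i2 (xor.ALU) RAW r4
  cy2 -> i3,i4 (mul.MUL;or.ALU) 2-wide
  cy3 -> i5,i6 (ld.MEM;sll.ALU) 2-wide
  cy4 -> i7,i8 (ld.MEM;or.ALU) 2-wide
  cy5 -> i9 (st.MEM) no-port MEM/MEM
  cy6 -> i10 (ld.MEM) tail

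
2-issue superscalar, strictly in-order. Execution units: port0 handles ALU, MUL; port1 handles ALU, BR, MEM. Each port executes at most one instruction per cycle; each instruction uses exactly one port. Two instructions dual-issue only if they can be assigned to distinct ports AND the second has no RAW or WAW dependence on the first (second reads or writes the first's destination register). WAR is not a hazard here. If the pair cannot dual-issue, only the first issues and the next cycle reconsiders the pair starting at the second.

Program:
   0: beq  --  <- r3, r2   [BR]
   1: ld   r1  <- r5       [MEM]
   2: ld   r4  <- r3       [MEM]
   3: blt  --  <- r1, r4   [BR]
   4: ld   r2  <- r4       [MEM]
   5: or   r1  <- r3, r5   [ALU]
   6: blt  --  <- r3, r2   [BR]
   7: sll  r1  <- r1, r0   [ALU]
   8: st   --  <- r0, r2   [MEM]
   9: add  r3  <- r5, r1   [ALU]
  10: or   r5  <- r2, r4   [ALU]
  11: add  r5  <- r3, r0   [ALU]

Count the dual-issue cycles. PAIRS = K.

PAIRS = 3

0. beq @i0  | no-port BR/MEM
1. ld @i1  | no-port MEM/MEM
2. ld @i2  | no-port MEM/BR
3. blt @i3  | no-port BR/MEM
4. ld or @i4/i5  | dual
5. blt sll @i6/i7  | dual
6. st add @i8/i9  | dual
7. or @i10  | WAW r5
8. add @i11  | tail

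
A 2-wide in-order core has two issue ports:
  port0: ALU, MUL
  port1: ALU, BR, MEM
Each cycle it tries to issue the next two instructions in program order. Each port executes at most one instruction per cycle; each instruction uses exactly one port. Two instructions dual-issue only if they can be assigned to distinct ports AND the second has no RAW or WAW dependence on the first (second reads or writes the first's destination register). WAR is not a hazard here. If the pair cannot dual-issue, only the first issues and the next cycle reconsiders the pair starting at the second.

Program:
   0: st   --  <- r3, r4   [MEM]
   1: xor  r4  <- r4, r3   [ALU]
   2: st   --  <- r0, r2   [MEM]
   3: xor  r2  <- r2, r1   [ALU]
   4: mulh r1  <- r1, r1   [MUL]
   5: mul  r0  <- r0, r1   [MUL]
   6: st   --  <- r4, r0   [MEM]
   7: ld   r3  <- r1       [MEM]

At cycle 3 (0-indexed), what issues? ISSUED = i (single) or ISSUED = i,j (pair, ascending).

ISSUED = 5

c0: i0+i1 st.MEM;xor.ALU  pair
c1: i2+i3 st.MEM;xor.ALU  pair
c2: i4 mulh.MUL  no-port MUL/MUL
c3: i5 mul.MUL  RAW r0
c4: i6 st.MEM  no-port MEM/MEM
c5: i7 ld.MEM  tail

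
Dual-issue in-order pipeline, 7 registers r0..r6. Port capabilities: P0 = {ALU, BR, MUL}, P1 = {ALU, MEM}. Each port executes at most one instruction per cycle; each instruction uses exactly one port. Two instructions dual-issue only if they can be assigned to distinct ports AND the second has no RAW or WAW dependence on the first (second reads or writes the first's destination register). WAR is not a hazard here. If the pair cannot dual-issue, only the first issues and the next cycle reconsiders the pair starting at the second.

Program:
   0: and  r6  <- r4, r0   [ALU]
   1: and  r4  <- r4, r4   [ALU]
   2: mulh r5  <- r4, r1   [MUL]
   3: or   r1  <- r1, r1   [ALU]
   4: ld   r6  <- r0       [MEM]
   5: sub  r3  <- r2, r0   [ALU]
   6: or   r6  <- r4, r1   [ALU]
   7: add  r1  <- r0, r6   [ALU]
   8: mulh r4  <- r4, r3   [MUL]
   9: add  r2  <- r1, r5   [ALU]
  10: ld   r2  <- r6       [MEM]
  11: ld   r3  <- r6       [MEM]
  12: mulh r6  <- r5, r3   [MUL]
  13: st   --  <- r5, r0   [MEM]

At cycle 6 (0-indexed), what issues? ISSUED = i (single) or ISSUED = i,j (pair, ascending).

  cy0 -> i0,i1 (and.ALU;and.ALU) dual
  cy1 -> i2,i3 (mulh.MUL;or.ALU) dual
  cy2 -> i4,i5 (ld.MEM;sub.ALU) dual
  cy3 -> i6 (or.ALU) RAW r6
  cy4 -> i7,i8 (add.ALU;mulh.MUL) dual
  cy5 -> i9 (add.ALU) WAW r2
  cy6 -> i10 (ld.MEM) no-port MEM/MEM
  cy7 -> i11 (ld.MEM) RAW r3
  cy8 -> i12,i13 (mulh.MUL;st.MEM) dual

ISSUED = 10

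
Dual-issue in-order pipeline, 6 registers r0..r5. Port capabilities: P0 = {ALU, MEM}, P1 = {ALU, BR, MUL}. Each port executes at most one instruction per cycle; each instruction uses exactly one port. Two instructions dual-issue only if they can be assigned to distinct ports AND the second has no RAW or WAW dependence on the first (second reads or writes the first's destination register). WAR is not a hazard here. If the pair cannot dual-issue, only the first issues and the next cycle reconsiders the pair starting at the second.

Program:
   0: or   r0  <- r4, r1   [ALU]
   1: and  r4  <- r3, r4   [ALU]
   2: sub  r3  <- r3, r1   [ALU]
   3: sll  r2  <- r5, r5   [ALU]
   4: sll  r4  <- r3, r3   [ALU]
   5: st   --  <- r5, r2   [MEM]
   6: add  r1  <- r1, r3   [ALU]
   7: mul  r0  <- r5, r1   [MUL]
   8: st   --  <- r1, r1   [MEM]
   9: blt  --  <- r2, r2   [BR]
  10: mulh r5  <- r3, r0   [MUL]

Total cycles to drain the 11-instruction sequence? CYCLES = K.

CYCLES = 7

  cy0 -> i0,i1 (or and) dual
  cy1 -> i2,i3 (sub sll) dual
  cy2 -> i4,i5 (sll st) dual
  cy3 -> i6 (add) RAW r1
  cy4 -> i7,i8 (mul st) dual
  cy5 -> i9 (blt) no-port BR/MUL
  cy6 -> i10 (mulh) tail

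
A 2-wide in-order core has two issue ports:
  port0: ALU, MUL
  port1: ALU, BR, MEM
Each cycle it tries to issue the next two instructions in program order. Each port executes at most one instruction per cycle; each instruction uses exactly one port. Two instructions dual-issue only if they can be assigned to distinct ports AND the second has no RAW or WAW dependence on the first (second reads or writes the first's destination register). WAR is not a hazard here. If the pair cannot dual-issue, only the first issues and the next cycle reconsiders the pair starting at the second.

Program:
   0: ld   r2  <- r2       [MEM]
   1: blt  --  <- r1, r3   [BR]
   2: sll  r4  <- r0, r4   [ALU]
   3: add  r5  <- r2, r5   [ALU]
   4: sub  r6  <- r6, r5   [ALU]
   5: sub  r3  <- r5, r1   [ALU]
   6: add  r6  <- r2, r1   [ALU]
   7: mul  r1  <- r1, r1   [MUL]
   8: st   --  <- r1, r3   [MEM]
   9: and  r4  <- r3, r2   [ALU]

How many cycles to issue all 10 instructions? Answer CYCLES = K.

#0 head=0: ld i0 no-port MEM/BR
#1 head=1: blt+sll i1,i2 pair
#2 head=3: add i3 RAW r5
#3 head=4: sub+sub i4,i5 pair
#4 head=6: add+mul i6,i7 pair
#5 head=8: st+and i8,i9 pair

CYCLES = 6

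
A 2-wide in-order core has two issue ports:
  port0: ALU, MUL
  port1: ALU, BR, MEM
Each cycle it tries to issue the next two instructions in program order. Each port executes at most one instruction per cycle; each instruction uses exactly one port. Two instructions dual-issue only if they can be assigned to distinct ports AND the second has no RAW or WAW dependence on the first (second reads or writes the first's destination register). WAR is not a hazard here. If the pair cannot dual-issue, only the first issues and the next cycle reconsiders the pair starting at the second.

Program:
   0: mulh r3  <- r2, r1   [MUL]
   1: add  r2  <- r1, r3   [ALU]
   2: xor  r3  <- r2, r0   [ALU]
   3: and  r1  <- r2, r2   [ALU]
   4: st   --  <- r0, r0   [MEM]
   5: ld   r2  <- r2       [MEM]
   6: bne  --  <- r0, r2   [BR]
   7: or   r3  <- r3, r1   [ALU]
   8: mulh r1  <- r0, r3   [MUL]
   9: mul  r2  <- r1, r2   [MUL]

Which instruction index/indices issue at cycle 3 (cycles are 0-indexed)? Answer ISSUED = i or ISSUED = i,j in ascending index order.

0. mulh @i0  | RAW r3
1. add @i1  | RAW r2
2. xor;and @i2&i3  | 2-wide
3. st @i4  | no-port MEM/MEM
4. ld @i5  | no-port MEM/BR
5. bne;or @i6&i7  | 2-wide
6. mulh @i8  | no-port MUL/MUL
7. mul @i9  | tail

ISSUED = 4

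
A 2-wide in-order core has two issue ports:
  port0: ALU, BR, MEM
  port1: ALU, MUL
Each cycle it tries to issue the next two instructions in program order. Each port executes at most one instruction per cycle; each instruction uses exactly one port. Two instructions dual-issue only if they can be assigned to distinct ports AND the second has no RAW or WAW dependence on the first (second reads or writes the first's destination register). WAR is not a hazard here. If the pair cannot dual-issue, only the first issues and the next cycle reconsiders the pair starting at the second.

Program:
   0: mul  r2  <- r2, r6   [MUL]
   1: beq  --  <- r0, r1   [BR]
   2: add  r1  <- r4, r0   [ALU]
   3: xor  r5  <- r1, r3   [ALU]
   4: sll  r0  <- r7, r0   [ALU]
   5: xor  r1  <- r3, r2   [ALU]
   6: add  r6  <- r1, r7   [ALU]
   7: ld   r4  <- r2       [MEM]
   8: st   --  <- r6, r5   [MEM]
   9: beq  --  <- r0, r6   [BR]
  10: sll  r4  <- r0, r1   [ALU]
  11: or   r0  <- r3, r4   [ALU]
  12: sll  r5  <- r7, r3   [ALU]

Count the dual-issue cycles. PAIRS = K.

  cy0 -> i0+i1 (mul.MUL;beq.BR) dual
  cy1 -> i2 (add.ALU) RAW r1
  cy2 -> i3+i4 (xor.ALU;sll.ALU) dual
  cy3 -> i5 (xor.ALU) RAW r1
  cy4 -> i6+i7 (add.ALU;ld.MEM) dual
  cy5 -> i8 (st.MEM) no-port MEM/BR
  cy6 -> i9+i10 (beq.BR;sll.ALU) dual
  cy7 -> i11+i12 (or.ALU;sll.ALU) dual

PAIRS = 5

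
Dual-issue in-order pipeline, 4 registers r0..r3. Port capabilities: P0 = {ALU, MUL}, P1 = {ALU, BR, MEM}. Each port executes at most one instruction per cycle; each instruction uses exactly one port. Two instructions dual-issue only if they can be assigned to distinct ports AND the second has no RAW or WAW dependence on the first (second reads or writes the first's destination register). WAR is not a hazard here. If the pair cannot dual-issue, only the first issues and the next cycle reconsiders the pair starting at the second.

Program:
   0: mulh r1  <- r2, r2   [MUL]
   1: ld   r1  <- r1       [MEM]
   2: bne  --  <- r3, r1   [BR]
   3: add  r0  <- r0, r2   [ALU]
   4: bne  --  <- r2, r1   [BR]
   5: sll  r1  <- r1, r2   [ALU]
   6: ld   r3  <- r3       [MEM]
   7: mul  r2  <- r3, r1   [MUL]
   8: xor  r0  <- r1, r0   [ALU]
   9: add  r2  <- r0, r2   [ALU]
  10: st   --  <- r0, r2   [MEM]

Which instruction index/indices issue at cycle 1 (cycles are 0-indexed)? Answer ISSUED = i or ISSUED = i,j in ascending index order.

ISSUED = 1

c0: i0 mulh.MUL  RAW+WAW r1
c1: i1 ld.MEM  no-port MEM/BR
c2: i2,i3 bne.BR;add.ALU  pair
c3: i4,i5 bne.BR;sll.ALU  pair
c4: i6 ld.MEM  RAW r3
c5: i7,i8 mul.MUL;xor.ALU  pair
c6: i9 add.ALU  RAW r2
c7: i10 st.MEM  tail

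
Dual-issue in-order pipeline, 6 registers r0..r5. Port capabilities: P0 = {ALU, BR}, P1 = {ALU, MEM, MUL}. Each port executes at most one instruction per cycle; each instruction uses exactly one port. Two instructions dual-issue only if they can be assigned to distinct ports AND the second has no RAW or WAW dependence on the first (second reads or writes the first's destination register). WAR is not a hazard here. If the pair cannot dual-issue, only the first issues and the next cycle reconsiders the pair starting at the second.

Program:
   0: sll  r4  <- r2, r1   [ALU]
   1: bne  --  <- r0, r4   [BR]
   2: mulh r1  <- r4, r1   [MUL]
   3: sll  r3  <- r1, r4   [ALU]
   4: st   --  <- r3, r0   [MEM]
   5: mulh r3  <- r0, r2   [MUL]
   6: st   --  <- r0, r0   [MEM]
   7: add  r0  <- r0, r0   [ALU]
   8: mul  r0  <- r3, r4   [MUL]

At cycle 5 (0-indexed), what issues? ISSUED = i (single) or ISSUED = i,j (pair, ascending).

[0] i0  sll.ALU  -- RAW r4
[1] i1&i2  bne.BR mulh.MUL  -- dual
[2] i3  sll.ALU  -- RAW r3
[3] i4  st.MEM  -- no-port MEM/MUL
[4] i5  mulh.MUL  -- no-port MUL/MEM
[5] i6&i7  st.MEM add.ALU  -- dual
[6] i8  mul.MUL  -- tail

ISSUED = 6,7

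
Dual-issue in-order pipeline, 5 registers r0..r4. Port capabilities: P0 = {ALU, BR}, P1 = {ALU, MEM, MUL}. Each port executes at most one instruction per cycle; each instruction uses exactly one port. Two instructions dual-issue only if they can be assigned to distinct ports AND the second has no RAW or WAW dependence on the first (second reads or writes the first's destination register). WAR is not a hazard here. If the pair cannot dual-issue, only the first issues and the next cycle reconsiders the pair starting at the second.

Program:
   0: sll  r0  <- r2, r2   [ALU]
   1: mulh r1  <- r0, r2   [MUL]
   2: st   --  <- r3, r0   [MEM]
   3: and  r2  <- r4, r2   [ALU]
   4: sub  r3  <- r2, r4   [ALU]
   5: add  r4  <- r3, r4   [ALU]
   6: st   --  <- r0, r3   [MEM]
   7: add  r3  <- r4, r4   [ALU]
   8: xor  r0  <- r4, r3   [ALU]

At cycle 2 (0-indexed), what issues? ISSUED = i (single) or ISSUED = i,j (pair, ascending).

ISSUED = 2,3

t=0 i0:sll ; RAW r0
t=1 i1:mulh ; no-port MUL/MEM
t=2 i2,i3:st+and ; dual
t=3 i4:sub ; RAW r3
t=4 i5,i6:add+st ; dual
t=5 i7:add ; RAW r3
t=6 i8:xor ; tail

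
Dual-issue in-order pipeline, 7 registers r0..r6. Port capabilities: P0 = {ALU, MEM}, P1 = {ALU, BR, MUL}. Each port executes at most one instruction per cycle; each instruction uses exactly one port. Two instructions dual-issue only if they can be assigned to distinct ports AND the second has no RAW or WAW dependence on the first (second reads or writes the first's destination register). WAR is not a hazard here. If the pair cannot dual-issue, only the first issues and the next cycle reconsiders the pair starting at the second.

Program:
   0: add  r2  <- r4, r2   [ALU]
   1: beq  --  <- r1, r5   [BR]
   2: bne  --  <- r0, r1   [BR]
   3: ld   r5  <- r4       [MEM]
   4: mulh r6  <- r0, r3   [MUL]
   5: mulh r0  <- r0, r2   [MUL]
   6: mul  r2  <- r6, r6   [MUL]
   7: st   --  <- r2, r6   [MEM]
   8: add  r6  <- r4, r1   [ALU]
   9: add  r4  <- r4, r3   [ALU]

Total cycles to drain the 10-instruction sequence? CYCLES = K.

CYCLES = 7

[0] i0&i1  add.ALU;beq.BR  -- pair
[1] i2&i3  bne.BR;ld.MEM  -- pair
[2] i4  mulh.MUL  -- no-port MUL/MUL
[3] i5  mulh.MUL  -- no-port MUL/MUL
[4] i6  mul.MUL  -- RAW r2
[5] i7&i8  st.MEM;add.ALU  -- pair
[6] i9  add.ALU  -- tail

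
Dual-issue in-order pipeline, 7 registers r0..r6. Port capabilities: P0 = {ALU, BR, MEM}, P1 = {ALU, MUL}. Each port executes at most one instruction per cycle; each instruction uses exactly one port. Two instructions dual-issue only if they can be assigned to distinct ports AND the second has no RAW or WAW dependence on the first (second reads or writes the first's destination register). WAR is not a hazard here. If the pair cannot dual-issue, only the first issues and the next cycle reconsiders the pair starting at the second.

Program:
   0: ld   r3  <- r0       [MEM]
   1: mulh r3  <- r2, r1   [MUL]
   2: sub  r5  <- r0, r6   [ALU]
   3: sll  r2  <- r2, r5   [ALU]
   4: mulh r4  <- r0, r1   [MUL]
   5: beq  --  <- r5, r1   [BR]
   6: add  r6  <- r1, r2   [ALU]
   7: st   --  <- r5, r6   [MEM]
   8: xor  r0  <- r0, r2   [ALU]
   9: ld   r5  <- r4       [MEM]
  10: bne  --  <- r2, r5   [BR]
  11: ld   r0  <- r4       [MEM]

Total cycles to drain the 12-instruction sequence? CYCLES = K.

CYCLES = 8

c0: i0 ld  WAW r3
c1: i1+i2 mulh sub  pair
c2: i3+i4 sll mulh  pair
c3: i5+i6 beq add  pair
c4: i7+i8 st xor  pair
c5: i9 ld  no-port MEM/BR
c6: i10 bne  no-port BR/MEM
c7: i11 ld  tail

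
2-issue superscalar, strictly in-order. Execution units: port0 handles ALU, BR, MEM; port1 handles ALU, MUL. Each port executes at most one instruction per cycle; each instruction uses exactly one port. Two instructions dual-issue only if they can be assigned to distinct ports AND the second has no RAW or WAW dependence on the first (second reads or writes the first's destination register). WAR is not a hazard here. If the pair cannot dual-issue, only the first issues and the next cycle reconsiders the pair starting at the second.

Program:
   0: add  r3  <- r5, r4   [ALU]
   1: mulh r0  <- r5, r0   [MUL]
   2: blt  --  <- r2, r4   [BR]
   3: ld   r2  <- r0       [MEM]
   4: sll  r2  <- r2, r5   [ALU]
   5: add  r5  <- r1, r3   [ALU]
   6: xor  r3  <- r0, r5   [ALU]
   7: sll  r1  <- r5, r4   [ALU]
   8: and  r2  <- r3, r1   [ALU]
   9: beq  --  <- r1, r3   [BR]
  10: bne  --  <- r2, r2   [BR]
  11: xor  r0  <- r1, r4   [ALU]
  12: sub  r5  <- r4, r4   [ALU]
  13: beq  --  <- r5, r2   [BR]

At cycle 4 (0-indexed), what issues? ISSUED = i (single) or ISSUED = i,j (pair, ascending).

ISSUED = 6,7

c0: i0+i1 add.ALU+mulh.MUL  pair
c1: i2 blt.BR  no-port BR/MEM
c2: i3 ld.MEM  RAW+WAW r2
c3: i4+i5 sll.ALU+add.ALU  pair
c4: i6+i7 xor.ALU+sll.ALU  pair
c5: i8+i9 and.ALU+beq.BR  pair
c6: i10+i11 bne.BR+xor.ALU  pair
c7: i12 sub.ALU  RAW r5
c8: i13 beq.BR  tail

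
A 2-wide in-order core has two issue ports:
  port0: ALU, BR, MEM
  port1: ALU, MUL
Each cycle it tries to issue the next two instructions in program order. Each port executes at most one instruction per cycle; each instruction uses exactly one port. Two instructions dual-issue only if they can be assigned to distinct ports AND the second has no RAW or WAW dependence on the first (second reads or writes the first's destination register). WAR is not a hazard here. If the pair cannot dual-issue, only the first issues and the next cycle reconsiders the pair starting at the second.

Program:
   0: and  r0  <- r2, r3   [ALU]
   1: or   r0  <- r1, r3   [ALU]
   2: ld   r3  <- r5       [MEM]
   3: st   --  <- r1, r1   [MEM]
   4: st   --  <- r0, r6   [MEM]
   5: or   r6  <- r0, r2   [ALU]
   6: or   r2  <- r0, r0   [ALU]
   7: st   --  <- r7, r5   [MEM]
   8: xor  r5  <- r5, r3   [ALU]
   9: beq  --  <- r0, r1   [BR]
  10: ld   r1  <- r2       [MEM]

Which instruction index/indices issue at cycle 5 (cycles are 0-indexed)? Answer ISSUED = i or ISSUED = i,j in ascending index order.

ISSUED = 8,9

#0 head=0: and.ALU i0 WAW r0
#1 head=1: or.ALU/ld.MEM i1+i2 2-wide
#2 head=3: st.MEM i3 no-port MEM/MEM
#3 head=4: st.MEM/or.ALU i4+i5 2-wide
#4 head=6: or.ALU/st.MEM i6+i7 2-wide
#5 head=8: xor.ALU/beq.BR i8+i9 2-wide
#6 head=10: ld.MEM i10 tail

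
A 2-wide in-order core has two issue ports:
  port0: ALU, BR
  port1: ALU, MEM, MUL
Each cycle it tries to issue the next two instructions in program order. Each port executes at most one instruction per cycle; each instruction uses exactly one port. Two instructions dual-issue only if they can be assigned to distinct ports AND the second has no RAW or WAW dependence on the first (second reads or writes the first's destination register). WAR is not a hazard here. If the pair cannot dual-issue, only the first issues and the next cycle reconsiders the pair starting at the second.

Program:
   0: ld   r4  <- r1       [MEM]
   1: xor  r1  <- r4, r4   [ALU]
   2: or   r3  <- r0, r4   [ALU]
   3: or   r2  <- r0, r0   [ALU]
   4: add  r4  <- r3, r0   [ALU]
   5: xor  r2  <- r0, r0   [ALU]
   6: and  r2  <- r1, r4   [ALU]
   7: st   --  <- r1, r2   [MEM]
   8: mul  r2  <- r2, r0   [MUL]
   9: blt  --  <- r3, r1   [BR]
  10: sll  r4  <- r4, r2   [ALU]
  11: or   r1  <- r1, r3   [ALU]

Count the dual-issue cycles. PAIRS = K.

  cy0 -> i0 (ld.MEM) RAW r4
  cy1 -> i1,i2 (xor.ALU/or.ALU) 2-wide
  cy2 -> i3,i4 (or.ALU/add.ALU) 2-wide
  cy3 -> i5 (xor.ALU) WAW r2
  cy4 -> i6 (and.ALU) RAW r2
  cy5 -> i7 (st.MEM) no-port MEM/MUL
  cy6 -> i8,i9 (mul.MUL/blt.BR) 2-wide
  cy7 -> i10,i11 (sll.ALU/or.ALU) 2-wide

PAIRS = 4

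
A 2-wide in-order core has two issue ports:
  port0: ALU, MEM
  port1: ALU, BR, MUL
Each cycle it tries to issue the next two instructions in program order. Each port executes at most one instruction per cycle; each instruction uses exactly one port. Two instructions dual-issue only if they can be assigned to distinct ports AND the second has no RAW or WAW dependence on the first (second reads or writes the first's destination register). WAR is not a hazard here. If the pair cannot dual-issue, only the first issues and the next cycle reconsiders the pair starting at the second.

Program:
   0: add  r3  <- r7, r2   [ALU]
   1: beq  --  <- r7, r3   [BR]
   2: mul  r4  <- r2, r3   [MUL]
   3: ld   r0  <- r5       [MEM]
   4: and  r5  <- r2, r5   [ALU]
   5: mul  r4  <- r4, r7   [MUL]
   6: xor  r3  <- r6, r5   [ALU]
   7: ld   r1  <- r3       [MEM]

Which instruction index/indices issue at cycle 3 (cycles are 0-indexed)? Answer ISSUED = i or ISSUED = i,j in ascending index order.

#0 head=0: add i0 RAW r3
#1 head=1: beq i1 no-port BR/MUL
#2 head=2: mul+ld i2,i3 pair
#3 head=4: and+mul i4,i5 pair
#4 head=6: xor i6 RAW r3
#5 head=7: ld i7 tail

ISSUED = 4,5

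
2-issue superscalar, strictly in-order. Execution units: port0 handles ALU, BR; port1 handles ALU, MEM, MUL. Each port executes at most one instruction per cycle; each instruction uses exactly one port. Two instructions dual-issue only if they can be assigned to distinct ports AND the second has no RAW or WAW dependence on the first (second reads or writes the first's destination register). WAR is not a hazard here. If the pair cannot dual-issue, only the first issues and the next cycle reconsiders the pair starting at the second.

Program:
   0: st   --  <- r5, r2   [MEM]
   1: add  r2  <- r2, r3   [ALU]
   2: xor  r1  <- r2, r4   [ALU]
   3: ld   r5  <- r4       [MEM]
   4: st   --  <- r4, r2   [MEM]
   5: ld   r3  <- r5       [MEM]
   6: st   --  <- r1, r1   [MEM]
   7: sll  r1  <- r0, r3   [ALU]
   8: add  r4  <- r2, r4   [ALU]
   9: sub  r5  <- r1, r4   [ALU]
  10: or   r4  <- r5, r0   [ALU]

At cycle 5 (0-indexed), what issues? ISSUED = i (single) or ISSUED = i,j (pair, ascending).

#0 head=0: st;add i0,i1 2-wide
#1 head=2: xor;ld i2,i3 2-wide
#2 head=4: st i4 no-port MEM/MEM
#3 head=5: ld i5 no-port MEM/MEM
#4 head=6: st;sll i6,i7 2-wide
#5 head=8: add i8 RAW r4
#6 head=9: sub i9 RAW r5
#7 head=10: or i10 tail

ISSUED = 8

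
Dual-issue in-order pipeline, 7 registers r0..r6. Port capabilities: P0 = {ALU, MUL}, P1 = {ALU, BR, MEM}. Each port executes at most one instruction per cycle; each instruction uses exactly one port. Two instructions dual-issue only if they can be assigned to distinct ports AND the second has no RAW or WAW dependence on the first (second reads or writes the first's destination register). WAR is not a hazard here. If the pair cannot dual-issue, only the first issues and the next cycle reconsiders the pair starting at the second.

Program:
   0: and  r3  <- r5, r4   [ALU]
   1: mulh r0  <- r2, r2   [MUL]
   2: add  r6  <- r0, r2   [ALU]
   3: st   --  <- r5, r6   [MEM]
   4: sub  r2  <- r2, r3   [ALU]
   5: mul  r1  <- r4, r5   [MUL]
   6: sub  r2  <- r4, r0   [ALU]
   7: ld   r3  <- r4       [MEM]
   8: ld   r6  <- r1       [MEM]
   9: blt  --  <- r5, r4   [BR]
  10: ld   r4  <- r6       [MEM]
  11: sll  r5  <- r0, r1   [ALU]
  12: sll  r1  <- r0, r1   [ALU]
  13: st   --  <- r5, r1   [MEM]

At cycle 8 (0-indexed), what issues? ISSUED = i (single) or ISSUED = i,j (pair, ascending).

  cy0 -> i0/i1 (and+mulh) pair
  cy1 -> i2 (add) RAW r6
  cy2 -> i3/i4 (st+sub) pair
  cy3 -> i5/i6 (mul+sub) pair
  cy4 -> i7 (ld) no-port MEM/MEM
  cy5 -> i8 (ld) no-port MEM/BR
  cy6 -> i9 (blt) no-port BR/MEM
  cy7 -> i10/i11 (ld+sll) pair
  cy8 -> i12 (sll) RAW r1
  cy9 -> i13 (st) tail

ISSUED = 12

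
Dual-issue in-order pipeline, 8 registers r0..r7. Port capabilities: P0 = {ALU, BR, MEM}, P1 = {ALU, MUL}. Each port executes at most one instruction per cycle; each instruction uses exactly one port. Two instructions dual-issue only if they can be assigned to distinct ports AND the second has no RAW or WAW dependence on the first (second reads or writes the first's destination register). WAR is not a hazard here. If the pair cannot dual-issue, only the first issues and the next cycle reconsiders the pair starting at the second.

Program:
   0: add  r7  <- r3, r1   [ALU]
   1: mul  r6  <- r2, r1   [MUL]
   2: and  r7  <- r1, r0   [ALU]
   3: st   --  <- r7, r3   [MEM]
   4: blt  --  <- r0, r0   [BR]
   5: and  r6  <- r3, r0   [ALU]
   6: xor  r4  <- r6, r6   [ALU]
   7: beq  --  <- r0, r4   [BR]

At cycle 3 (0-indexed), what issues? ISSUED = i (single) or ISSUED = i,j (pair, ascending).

ISSUED = 4,5

t=0 i0+i1:add;mul ; pair
t=1 i2:and ; RAW r7
t=2 i3:st ; no-port MEM/BR
t=3 i4+i5:blt;and ; pair
t=4 i6:xor ; RAW r4
t=5 i7:beq ; tail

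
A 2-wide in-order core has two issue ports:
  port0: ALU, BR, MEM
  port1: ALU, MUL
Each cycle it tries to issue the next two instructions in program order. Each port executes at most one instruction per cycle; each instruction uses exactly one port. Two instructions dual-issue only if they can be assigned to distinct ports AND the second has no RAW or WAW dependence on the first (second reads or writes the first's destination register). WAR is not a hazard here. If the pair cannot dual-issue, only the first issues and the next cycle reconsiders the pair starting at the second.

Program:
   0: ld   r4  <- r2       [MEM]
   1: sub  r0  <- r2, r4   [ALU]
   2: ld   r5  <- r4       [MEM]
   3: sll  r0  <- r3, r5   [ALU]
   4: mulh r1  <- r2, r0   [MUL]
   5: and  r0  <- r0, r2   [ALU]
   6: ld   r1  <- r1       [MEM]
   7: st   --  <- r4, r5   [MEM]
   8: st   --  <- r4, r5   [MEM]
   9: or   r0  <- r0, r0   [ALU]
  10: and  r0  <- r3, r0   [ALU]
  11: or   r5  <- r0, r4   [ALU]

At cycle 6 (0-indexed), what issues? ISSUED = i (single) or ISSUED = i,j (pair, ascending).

c0: i0 ld.MEM  RAW r4
c1: i1&i2 sub.ALU+ld.MEM  2-wide
c2: i3 sll.ALU  RAW r0
c3: i4&i5 mulh.MUL+and.ALU  2-wide
c4: i6 ld.MEM  no-port MEM/MEM
c5: i7 st.MEM  no-port MEM/MEM
c6: i8&i9 st.MEM+or.ALU  2-wide
c7: i10 and.ALU  RAW r0
c8: i11 or.ALU  tail

ISSUED = 8,9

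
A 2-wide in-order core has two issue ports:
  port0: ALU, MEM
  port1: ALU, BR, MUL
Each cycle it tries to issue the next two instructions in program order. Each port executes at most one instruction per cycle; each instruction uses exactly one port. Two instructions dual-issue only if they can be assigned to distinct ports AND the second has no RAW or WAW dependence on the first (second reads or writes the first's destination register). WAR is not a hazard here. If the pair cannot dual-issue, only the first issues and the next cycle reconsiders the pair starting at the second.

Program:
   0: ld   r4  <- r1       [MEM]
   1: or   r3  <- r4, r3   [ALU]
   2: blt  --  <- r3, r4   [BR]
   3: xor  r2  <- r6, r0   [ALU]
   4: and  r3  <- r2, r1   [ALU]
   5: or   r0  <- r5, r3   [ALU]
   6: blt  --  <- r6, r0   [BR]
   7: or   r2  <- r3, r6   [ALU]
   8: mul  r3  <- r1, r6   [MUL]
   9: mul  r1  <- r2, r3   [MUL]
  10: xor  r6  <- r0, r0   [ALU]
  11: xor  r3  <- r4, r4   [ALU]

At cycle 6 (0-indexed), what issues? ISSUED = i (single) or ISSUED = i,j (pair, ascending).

t=0 i0:ld ; RAW r4
t=1 i1:or ; RAW r3
t=2 i2+i3:blt+xor ; dual
t=3 i4:and ; RAW r3
t=4 i5:or ; RAW r0
t=5 i6+i7:blt+or ; dual
t=6 i8:mul ; no-port MUL/MUL
t=7 i9+i10:mul+xor ; dual
t=8 i11:xor ; tail

ISSUED = 8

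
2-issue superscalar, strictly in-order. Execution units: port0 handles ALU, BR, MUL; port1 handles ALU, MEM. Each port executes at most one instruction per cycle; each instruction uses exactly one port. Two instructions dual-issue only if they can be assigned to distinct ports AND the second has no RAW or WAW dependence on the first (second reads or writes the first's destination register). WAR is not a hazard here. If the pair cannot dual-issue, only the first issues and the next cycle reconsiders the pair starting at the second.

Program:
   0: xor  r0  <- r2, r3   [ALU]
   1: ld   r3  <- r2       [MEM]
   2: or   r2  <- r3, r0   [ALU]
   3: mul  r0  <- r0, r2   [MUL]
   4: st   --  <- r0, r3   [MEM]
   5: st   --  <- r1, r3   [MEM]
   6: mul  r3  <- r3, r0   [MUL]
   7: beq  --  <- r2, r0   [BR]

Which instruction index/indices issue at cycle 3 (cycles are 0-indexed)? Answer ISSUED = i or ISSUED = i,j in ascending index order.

c0: i0/i1 xor;ld  pair
c1: i2 or  RAW r2
c2: i3 mul  RAW r0
c3: i4 st  no-port MEM/MEM
c4: i5/i6 st;mul  pair
c5: i7 beq  tail

ISSUED = 4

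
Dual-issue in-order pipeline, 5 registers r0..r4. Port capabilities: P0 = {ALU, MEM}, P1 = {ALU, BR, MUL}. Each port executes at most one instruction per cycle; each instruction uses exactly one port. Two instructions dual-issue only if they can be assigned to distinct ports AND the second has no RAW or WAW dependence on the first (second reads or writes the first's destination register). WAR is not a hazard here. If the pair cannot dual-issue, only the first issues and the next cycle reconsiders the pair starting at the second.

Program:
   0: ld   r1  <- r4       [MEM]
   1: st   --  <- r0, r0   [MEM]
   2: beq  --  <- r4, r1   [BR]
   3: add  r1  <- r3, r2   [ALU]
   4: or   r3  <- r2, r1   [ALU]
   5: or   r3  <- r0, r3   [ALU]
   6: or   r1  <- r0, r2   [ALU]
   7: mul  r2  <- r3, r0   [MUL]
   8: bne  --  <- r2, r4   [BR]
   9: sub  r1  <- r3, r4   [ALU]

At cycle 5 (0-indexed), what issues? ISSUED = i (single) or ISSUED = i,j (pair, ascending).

[0] i0  ld  -- no-port MEM/MEM
[1] i1,i2  st/beq  -- 2-wide
[2] i3  add  -- RAW r1
[3] i4  or  -- RAW+WAW r3
[4] i5,i6  or/or  -- 2-wide
[5] i7  mul  -- no-port MUL/BR
[6] i8,i9  bne/sub  -- 2-wide

ISSUED = 7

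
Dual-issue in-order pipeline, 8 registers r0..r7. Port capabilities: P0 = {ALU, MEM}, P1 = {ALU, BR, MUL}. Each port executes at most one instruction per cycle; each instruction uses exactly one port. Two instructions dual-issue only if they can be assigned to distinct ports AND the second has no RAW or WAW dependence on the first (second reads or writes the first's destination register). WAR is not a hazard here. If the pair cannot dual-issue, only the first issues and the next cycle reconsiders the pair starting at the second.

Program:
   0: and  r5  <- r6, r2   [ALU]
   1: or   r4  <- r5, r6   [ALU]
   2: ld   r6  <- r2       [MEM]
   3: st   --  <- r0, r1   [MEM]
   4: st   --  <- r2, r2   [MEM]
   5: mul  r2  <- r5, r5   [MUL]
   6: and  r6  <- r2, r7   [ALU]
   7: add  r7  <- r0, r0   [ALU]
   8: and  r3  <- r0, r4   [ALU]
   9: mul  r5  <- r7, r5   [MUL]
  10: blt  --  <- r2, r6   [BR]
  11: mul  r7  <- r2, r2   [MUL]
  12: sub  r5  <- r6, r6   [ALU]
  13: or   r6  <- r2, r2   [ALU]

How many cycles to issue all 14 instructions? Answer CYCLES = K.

c0: i0 and  RAW r5
c1: i1/i2 or ld  pair
c2: i3 st  no-port MEM/MEM
c3: i4/i5 st mul  pair
c4: i6/i7 and add  pair
c5: i8/i9 and mul  pair
c6: i10 blt  no-port BR/MUL
c7: i11/i12 mul sub  pair
c8: i13 or  tail

CYCLES = 9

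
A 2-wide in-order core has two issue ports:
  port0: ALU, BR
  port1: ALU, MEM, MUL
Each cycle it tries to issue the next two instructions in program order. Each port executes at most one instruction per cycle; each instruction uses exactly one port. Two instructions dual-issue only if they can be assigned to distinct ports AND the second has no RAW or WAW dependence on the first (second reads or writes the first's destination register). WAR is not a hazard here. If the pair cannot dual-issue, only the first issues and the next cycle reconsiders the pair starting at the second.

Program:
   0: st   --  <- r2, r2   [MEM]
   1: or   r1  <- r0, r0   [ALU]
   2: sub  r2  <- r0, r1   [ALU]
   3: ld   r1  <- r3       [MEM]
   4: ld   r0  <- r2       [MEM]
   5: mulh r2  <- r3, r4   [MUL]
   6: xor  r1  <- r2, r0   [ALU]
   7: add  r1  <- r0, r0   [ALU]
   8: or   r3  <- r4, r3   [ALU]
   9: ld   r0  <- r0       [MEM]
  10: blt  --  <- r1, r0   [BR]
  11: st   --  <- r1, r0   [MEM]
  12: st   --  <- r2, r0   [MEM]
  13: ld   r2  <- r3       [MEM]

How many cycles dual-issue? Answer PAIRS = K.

0. st.MEM;or.ALU @i0,i1  | 2-wide
1. sub.ALU;ld.MEM @i2,i3  | 2-wide
2. ld.MEM @i4  | no-port MEM/MUL
3. mulh.MUL @i5  | RAW r2
4. xor.ALU @i6  | WAW r1
5. add.ALU;or.ALU @i7,i8  | 2-wide
6. ld.MEM @i9  | RAW r0
7. blt.BR;st.MEM @i10,i11  | 2-wide
8. st.MEM @i12  | no-port MEM/MEM
9. ld.MEM @i13  | tail

PAIRS = 4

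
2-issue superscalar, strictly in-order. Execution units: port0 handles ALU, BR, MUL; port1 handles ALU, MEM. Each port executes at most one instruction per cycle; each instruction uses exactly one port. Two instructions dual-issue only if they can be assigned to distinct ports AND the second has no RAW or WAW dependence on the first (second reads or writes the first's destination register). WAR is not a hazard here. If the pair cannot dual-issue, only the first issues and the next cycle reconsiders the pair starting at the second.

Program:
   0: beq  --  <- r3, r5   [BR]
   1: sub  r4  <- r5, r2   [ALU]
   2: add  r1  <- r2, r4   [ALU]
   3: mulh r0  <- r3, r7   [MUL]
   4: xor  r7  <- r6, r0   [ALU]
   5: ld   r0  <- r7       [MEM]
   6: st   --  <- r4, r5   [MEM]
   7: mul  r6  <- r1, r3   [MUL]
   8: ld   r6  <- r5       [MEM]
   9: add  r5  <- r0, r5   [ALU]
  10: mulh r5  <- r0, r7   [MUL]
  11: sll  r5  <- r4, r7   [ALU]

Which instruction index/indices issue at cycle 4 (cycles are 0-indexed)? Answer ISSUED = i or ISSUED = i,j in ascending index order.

  cy0 -> i0,i1 (beq.BR+sub.ALU) dual
  cy1 -> i2,i3 (add.ALU+mulh.MUL) dual
  cy2 -> i4 (xor.ALU) RAW r7
  cy3 -> i5 (ld.MEM) no-port MEM/MEM
  cy4 -> i6,i7 (st.MEM+mul.MUL) dual
  cy5 -> i8,i9 (ld.MEM+add.ALU) dual
  cy6 -> i10 (mulh.MUL) WAW r5
  cy7 -> i11 (sll.ALU) tail

ISSUED = 6,7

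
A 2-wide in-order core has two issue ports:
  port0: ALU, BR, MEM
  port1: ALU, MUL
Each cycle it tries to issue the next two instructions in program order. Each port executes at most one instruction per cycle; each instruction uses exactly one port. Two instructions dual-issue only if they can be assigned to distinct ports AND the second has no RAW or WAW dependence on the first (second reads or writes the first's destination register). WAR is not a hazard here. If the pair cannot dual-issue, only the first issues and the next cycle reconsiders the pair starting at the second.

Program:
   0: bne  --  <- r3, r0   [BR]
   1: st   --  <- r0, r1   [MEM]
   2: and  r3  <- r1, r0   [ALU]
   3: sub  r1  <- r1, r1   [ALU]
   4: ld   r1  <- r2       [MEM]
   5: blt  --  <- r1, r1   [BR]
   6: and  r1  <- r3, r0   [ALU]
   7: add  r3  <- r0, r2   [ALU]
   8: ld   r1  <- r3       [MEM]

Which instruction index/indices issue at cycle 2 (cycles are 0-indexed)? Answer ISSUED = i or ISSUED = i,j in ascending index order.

ISSUED = 3

t=0 i0:bne ; no-port BR/MEM
t=1 i1&i2:st/and ; 2-wide
t=2 i3:sub ; WAW r1
t=3 i4:ld ; no-port MEM/BR
t=4 i5&i6:blt/and ; 2-wide
t=5 i7:add ; RAW r3
t=6 i8:ld ; tail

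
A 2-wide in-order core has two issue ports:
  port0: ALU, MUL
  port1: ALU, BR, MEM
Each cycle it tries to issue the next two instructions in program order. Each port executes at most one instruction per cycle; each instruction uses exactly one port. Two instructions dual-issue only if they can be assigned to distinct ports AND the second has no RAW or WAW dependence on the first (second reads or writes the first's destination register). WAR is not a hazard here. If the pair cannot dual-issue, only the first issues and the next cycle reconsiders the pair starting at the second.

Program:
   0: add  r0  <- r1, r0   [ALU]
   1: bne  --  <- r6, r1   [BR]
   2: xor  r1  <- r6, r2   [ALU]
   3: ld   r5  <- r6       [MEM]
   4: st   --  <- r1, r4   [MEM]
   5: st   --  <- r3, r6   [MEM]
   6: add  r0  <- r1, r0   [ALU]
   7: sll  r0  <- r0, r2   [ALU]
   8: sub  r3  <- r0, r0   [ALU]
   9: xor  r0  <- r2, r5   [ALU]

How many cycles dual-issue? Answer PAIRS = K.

PAIRS = 4

0. add.ALU+bne.BR @i0+i1  | dual
1. xor.ALU+ld.MEM @i2+i3  | dual
2. st.MEM @i4  | no-port MEM/MEM
3. st.MEM+add.ALU @i5+i6  | dual
4. sll.ALU @i7  | RAW r0
5. sub.ALU+xor.ALU @i8+i9  | dual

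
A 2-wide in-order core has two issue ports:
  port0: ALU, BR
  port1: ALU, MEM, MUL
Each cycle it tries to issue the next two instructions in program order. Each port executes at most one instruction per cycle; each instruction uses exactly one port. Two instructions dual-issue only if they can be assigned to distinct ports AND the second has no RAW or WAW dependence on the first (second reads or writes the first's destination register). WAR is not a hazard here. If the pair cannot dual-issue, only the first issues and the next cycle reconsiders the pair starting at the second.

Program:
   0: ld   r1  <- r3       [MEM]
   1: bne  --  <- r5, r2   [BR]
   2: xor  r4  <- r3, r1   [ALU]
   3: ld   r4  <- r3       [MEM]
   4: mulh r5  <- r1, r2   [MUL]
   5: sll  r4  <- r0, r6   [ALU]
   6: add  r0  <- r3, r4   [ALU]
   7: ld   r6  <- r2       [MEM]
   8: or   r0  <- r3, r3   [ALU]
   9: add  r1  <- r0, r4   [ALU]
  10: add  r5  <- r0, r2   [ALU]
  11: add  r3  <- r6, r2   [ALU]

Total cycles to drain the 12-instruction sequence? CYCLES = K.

CYCLES = 8

#0 head=0: ld.MEM/bne.BR i0+i1 pair
#1 head=2: xor.ALU i2 WAW r4
#2 head=3: ld.MEM i3 no-port MEM/MUL
#3 head=4: mulh.MUL/sll.ALU i4+i5 pair
#4 head=6: add.ALU/ld.MEM i6+i7 pair
#5 head=8: or.ALU i8 RAW r0
#6 head=9: add.ALU/add.ALU i9+i10 pair
#7 head=11: add.ALU i11 tail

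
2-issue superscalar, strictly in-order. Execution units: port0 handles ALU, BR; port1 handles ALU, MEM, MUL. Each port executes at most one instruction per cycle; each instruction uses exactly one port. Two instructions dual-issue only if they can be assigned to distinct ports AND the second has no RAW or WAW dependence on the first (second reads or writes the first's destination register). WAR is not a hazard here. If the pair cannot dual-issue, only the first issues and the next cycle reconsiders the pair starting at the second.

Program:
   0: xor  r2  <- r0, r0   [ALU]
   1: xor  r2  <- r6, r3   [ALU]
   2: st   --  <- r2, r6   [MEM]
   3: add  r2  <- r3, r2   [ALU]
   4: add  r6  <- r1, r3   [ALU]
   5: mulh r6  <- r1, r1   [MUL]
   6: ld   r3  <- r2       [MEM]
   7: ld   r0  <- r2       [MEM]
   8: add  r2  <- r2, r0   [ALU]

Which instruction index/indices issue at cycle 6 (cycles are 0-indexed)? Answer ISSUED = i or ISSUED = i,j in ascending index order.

ISSUED = 7

[0] i0  xor.ALU  -- WAW r2
[1] i1  xor.ALU  -- RAW r2
[2] i2&i3  st.MEM+add.ALU  -- 2-wide
[3] i4  add.ALU  -- WAW r6
[4] i5  mulh.MUL  -- no-port MUL/MEM
[5] i6  ld.MEM  -- no-port MEM/MEM
[6] i7  ld.MEM  -- RAW r0
[7] i8  add.ALU  -- tail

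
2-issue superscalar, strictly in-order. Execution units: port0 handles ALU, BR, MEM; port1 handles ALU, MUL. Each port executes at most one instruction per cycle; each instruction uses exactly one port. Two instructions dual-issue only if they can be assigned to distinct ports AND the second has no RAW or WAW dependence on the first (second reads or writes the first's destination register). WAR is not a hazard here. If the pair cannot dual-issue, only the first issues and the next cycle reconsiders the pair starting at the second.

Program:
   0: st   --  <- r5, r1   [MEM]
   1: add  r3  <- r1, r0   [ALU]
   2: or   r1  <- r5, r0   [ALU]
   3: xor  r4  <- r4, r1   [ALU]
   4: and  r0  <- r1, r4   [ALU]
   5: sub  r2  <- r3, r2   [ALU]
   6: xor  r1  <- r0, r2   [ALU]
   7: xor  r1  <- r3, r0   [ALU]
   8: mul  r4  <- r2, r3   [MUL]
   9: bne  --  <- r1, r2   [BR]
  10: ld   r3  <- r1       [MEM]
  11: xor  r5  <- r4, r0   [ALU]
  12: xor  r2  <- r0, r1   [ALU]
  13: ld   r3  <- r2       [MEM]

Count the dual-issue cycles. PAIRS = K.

0. st.MEM;add.ALU @i0+i1  | dual
1. or.ALU @i2  | RAW r1
2. xor.ALU @i3  | RAW r4
3. and.ALU;sub.ALU @i4+i5  | dual
4. xor.ALU @i6  | WAW r1
5. xor.ALU;mul.MUL @i7+i8  | dual
6. bne.BR @i9  | no-port BR/MEM
7. ld.MEM;xor.ALU @i10+i11  | dual
8. xor.ALU @i12  | RAW r2
9. ld.MEM @i13  | tail

PAIRS = 4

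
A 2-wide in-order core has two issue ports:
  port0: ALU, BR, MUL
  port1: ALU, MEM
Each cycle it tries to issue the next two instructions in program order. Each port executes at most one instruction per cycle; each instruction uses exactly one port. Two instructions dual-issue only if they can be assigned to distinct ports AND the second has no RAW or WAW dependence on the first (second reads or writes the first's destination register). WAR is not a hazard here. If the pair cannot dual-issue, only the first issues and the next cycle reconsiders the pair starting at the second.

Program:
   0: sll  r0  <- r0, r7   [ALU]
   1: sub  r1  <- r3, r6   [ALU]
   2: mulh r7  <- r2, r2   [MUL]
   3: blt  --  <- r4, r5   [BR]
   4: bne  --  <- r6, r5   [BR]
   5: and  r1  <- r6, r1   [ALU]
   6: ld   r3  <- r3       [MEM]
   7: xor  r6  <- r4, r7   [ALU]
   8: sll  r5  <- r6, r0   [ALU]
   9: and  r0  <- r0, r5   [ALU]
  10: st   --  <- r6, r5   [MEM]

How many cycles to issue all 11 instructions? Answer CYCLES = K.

0. sll.ALU/sub.ALU @i0/i1  | 2-wide
1. mulh.MUL @i2  | no-port MUL/BR
2. blt.BR @i3  | no-port BR/BR
3. bne.BR/and.ALU @i4/i5  | 2-wide
4. ld.MEM/xor.ALU @i6/i7  | 2-wide
5. sll.ALU @i8  | RAW r5
6. and.ALU/st.MEM @i9/i10  | 2-wide

CYCLES = 7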